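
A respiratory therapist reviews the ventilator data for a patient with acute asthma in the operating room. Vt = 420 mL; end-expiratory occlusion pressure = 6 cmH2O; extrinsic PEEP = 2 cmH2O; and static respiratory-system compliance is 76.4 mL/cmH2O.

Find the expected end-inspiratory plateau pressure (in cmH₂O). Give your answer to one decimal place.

11.5

End-expiratory occlusion gives total PEEP = 6 cmH2O (intrinsic PEEP = 6 − 2 = 4). Use total PEEP for the elastic gradient.
Pplat = PEEPtotal + Vt / Cstat = 6 + 420 / 76.4 = 6 + 5.497 = 11.497 cmH2O.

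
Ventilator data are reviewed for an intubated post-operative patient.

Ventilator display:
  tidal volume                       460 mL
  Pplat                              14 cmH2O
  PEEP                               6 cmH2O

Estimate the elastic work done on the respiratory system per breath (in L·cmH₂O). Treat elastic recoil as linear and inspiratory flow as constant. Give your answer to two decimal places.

1.84

Elastic work ≈ ½ × (Pplat − PEEP) × Vt = 0.5 × (14 − 6) × 0.460 L = 0.5 × 8.0 × 0.460 = 1.84 L·cmH2O.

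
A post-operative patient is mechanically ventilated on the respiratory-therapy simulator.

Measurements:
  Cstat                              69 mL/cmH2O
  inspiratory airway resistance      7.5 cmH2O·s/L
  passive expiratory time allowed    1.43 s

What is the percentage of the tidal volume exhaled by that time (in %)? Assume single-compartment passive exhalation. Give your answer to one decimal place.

τ = R × C = 7.5 × 69 mL/cmH2O = 7.5 × 0.069 L/cmH2O = 0.5175 s.
Passive exhalation: V(t)/V₀ = e^(−t/τ) = e^(−1.43/0.5175) = 0.06308.
Fraction exhaled = 1 − 0.06308 = 0.9369 → 93.69%.

93.7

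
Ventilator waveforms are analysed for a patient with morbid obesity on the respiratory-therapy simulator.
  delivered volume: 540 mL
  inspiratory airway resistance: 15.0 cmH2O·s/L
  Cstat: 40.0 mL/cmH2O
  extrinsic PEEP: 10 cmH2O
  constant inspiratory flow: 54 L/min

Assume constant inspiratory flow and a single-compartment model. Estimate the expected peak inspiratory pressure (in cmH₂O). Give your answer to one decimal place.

37.0

Flow: 54 L/min ÷ 60 = 0.9 L/s.
Equation of motion (constant flow): PIP = Vt/C + R·V̇ + PEEP.
PIP = 540/40.0 + 15.0×0.9 + 10 = 13.5 + 13.5 + 10 = 37.0 cmH2O.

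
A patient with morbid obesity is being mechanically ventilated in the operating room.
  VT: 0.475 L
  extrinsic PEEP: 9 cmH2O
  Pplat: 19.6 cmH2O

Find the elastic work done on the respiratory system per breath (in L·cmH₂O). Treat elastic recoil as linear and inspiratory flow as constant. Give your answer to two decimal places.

Elastic work ≈ ½ × (Pplat − PEEP) × Vt = 0.5 × (19.6 − 9) × 0.475 L = 0.5 × 10.6 × 0.475 = 2.518 L·cmH2O.

2.52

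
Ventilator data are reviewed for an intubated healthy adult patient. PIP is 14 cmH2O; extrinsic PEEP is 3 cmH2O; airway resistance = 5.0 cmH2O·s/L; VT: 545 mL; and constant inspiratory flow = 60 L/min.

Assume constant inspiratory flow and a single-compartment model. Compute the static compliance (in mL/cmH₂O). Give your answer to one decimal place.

Flow: 60 L/min ÷ 60 = 1 L/s.
Equation of motion (constant flow): PIP = Vt/C + R·V̇ + PEEP.
Vt/C = PIP − R·V̇ − PEEP = 14 − 5.0×1 − 3 = 14 − 5.0 − 3 = 6.0 cmH2O.
C = Vt / 6.0 = 545 / 6.0 = 90.833 mL/cmH2O.

90.8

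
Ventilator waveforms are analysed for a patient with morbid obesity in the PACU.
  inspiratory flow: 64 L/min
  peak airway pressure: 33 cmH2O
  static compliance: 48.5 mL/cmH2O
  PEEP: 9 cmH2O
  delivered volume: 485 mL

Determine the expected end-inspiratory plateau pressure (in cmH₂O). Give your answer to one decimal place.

19.0

Pplat = PEEP + Vt / Cstat = 9 + 485 / 48.5 = 9 + 10.0 = 19.0 cmH2O.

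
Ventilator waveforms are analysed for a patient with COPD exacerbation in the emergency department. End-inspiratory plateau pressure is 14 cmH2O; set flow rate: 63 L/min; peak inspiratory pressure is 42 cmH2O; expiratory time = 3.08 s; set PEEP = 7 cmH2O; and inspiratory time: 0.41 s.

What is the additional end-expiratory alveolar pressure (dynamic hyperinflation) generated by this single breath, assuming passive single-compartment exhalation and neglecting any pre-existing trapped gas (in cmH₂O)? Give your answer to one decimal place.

Flow: 63 L/min ÷ 60 = 1.05 L/s.
Vt = flow × Ti = 1.05 L/s × 0.41 s × 1000 mL/L = 430.5 mL.
R = (PIP − Pplat)/V̇ = (42 − 14) / 1.05 = 28.0/1.05 = 26.667 cmH2O·s/L.
C = Vt/(Pplat − PEEP) = 430.5 / (14 − 7) = 430.5/7.0 = 61.5 mL/cmH2O.
τ = R × C = 26.667 × 0.0615 L/cmH2O = 1.64 s.
Fraction remaining = e^(−Te/τ) = e^(−3.08/1.64) = 0.1529; trapped volume = 430.5 × 0.1529 = 65.823 mL.
Additional alveolar pressure from trapping ≈ V_trapped / C = 65.823 / 61.5 = 1.07 cmH2O.

1.1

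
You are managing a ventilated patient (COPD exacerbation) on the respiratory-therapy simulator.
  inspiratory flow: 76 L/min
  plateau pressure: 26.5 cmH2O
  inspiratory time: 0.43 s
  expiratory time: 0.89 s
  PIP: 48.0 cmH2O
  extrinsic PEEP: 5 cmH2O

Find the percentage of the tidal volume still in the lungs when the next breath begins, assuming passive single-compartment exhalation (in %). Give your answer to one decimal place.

12.6

Flow: 76 L/min ÷ 60 = 1.2667 L/s.
Vt = flow × Ti = 1.2667 L/s × 0.43 s × 1000 mL/L = 544.68 mL.
R = (PIP − Pplat)/V̇ = (48.0 − 26.5) / 1.2667 = 21.5/1.2667 = 16.973 cmH2O·s/L.
C = Vt/(Pplat − PEEP) = 544.68 / (26.5 − 5) = 544.68/21.5 = 25.334 mL/cmH2O.
τ = R × C = 16.973 × 0.02533 L/cmH2O = 0.4299 s.
Fraction remaining at end-expiration = e^(−Te/τ) = e^(−0.89/0.4299) = 0.1262 → 12.62%.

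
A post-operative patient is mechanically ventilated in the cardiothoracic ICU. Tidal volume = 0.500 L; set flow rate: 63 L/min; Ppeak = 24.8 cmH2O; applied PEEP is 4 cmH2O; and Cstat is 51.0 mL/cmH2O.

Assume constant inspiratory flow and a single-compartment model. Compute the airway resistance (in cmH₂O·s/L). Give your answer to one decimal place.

10.5

Flow: 63 L/min ÷ 60 = 1.05 L/s.
Equation of motion (constant flow): PIP = Vt/C + R·V̇ + PEEP.
R·V̇ = PIP − Vt/C − PEEP = 24.8 − 500/51.0 − 4 = 24.8 − 9.804 − 4 = 10.996 cmH2O.
R = 10.996 / 1.05 = 10.472 cmH2O·s/L.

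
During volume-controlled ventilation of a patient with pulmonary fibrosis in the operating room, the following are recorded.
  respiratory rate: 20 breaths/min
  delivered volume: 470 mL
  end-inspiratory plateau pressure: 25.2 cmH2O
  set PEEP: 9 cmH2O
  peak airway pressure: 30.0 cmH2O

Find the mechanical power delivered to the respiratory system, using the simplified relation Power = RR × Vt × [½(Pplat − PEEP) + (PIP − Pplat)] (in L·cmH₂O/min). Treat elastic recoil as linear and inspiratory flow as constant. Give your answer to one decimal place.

Per-breath work = Vt × [½(Pplat−PEEP) + (PIP−Pplat)] = 0.470 × [0.5×16.2 + 4.8] = 0.470 × 12.9 = 6.063 L·cmH2O.
Power = 20 × 6.063 = 121.26 L·cmH2O/min.

121.3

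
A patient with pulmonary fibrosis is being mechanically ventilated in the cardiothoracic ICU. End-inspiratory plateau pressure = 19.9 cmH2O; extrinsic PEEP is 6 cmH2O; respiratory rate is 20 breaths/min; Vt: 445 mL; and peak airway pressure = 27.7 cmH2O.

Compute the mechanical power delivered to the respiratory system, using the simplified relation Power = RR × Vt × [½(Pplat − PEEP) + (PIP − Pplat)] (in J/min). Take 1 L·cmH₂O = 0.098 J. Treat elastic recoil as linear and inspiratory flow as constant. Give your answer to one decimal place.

12.9

Per-breath work = Vt × [½(Pplat−PEEP) + (PIP−Pplat)] = 0.445 × [0.5×13.9 + 7.8] = 0.445 × 14.75 = 6.564 L·cmH2O.
Power = 20 × 6.564 = 131.28 L·cmH2O/min.
× 0.098 J/(L·cmH2O) → 12.865 J/min.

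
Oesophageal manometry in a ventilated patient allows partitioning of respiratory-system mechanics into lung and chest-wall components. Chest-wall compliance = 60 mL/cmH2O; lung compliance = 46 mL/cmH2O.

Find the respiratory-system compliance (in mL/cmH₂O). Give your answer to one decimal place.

Lung and chest wall are elastances in series: 1/Crs = 1/CL + 1/Ccw.
1/Crs = 1/46 + 1/60 = 0.03841.
Crs = 26.035 mL/cmH2O.

26.0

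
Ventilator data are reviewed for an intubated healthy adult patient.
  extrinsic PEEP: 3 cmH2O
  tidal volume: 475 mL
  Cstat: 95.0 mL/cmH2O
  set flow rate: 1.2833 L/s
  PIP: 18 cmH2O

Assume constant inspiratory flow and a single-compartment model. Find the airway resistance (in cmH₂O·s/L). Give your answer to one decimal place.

7.8

Equation of motion (constant flow): PIP = Vt/C + R·V̇ + PEEP.
R·V̇ = PIP − Vt/C − PEEP = 18 − 475/95.0 − 3 = 18 − 5.0 − 3 = 10.0 cmH2O.
R = 10.0 / 1.2833 = 7.792 cmH2O·s/L.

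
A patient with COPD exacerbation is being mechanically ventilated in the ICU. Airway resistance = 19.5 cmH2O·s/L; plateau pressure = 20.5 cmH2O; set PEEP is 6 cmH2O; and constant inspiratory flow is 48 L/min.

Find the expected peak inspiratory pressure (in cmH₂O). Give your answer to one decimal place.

36.1

Flow: 48 L/min ÷ 60 = 0.8 L/s.
PIP = Pplat + Raw × flow = 20.5 + 19.5 × 0.8 = 20.5 + 15.6 = 36.1 cmH2O.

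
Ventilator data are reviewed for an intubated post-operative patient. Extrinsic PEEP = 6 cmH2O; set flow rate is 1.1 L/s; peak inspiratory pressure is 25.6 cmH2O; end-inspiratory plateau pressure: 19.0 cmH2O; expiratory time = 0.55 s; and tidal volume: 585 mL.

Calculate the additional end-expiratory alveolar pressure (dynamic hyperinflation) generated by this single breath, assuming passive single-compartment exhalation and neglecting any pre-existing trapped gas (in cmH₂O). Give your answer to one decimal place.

R = (PIP − Pplat)/V̇ = (25.6 − 19.0) / 1.1 = 6.6/1.1 = 6.0 cmH2O·s/L.
C = Vt/(Pplat − PEEP) = 585.0 / (19.0 − 6) = 585.0/13.0 = 45.0 mL/cmH2O.
τ = R × C = 6.0 × 0.045 L/cmH2O = 0.27 s.
Fraction remaining = e^(−Te/τ) = e^(−0.55/0.27) = 0.1304; trapped volume = 585.0 × 0.1304 = 76.284 mL.
Additional alveolar pressure from trapping ≈ V_trapped / C = 76.284 / 45.0 = 1.695 cmH2O.

1.7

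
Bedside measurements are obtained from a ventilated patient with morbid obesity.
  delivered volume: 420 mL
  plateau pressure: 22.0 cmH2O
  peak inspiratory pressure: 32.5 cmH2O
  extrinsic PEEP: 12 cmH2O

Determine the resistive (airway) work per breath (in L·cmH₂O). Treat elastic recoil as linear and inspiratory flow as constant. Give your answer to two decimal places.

4.41

With constant inspiratory flow the resistive pressure is constant at PIP − Pplat = 32.5 − 22.0 = 10.5 cmH2O, so resistive work = 10.5 × 0.420 = 4.41 L·cmH2O.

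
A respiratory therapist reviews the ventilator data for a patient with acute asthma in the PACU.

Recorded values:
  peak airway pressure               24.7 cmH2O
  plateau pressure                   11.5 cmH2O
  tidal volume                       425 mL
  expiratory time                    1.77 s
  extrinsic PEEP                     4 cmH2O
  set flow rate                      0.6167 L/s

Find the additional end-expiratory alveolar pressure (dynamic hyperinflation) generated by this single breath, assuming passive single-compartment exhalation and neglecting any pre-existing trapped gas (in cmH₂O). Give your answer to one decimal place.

R = (PIP − Pplat)/V̇ = (24.7 − 11.5) / 0.6167 = 13.2/0.6167 = 21.404 cmH2O·s/L.
C = Vt/(Pplat − PEEP) = 425.0 / (11.5 − 4) = 425.0/7.5 = 56.667 mL/cmH2O.
τ = R × C = 21.404 × 0.05667 L/cmH2O = 1.213 s.
Fraction remaining = e^(−Te/τ) = e^(−1.77/1.213) = 0.2324; trapped volume = 425.0 × 0.2324 = 98.77 mL.
Additional alveolar pressure from trapping ≈ V_trapped / C = 98.77 / 56.667 = 1.743 cmH2O.

1.7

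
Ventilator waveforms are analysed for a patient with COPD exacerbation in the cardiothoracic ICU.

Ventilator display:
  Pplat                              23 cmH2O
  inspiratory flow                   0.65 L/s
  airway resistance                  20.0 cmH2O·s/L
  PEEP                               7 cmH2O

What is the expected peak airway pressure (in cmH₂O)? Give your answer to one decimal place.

36.0

PIP = Pplat + Raw × flow = 23 + 20.0 × 0.65 = 23 + 13.0 = 36.0 cmH2O.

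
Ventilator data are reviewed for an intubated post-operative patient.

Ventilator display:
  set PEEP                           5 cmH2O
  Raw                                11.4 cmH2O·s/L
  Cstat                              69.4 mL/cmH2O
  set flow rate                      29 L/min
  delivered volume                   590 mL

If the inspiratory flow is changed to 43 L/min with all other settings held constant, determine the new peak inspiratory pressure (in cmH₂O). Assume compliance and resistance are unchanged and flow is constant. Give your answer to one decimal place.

21.7

Flow: 29 L/min ÷ 60 = 0.4833 L/s.
New flow: 43 L/min ÷ 60 = 0.7167 L/s.
PIP = Vt/C + R·V̇ + PEEP (constant-flow equation of motion).
Only the resistive term changes: ΔPIP = R × ΔV̇ = 11.4 × (0.7167 − 0.4833) = 11.4 × 0.2334 = 2.661 cmH2O.
Original PIP = 590/69.4 + 11.4×0.4833 + 5 = 19.011 cmH2O; new PIP = 19.011 + (2.661) = 21.672 cmH2O.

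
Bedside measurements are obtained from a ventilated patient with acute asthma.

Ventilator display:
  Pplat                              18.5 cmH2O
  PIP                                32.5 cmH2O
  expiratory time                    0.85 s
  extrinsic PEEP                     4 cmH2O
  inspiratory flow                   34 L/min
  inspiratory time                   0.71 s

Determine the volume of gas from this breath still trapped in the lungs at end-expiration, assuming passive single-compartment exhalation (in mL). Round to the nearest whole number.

116

Flow: 34 L/min ÷ 60 = 0.5667 L/s.
Vt = flow × Ti = 0.5667 L/s × 0.71 s × 1000 mL/L = 402.36 mL.
R = (PIP − Pplat)/V̇ = (32.5 − 18.5) / 0.5667 = 14.0/0.5667 = 24.704 cmH2O·s/L.
C = Vt/(Pplat − PEEP) = 402.36 / (18.5 − 4) = 402.36/14.5 = 27.749 mL/cmH2O.
τ = R × C = 24.704 × 0.02775 L/cmH2O = 0.6855 s.
Fraction remaining = e^(−Te/τ) = e^(−0.85/0.6855) = 0.2894.
Trapped volume = 402.36 × 0.2894 = 116.44 mL.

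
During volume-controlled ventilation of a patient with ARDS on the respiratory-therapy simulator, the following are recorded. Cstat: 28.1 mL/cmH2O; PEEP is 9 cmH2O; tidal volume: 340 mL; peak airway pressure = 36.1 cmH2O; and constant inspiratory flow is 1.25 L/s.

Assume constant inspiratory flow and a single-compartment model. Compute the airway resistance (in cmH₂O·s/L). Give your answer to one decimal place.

Equation of motion (constant flow): PIP = Vt/C + R·V̇ + PEEP.
R·V̇ = PIP − Vt/C − PEEP = 36.1 − 340/28.1 − 9 = 36.1 − 12.1 − 9 = 15.0 cmH2O.
R = 15.0 / 1.25 = 12.0 cmH2O·s/L.

12.0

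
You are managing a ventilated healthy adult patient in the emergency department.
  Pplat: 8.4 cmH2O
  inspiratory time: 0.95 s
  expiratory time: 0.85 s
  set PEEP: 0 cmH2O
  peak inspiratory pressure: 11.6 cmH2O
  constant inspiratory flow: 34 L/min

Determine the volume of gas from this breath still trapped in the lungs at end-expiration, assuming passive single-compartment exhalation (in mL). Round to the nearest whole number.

51

Flow: 34 L/min ÷ 60 = 0.5667 L/s.
Vt = flow × Ti = 0.5667 L/s × 0.95 s × 1000 mL/L = 538.37 mL.
R = (PIP − Pplat)/V̇ = (11.6 − 8.4) / 0.5667 = 3.2/0.5667 = 5.647 cmH2O·s/L.
C = Vt/(Pplat − PEEP) = 538.37 / (8.4 − 0) = 538.37/8.4 = 64.092 mL/cmH2O.
τ = R × C = 5.647 × 0.06409 L/cmH2O = 0.3619 s.
Fraction remaining = e^(−Te/τ) = e^(−0.85/0.3619) = 0.09549.
Trapped volume = 538.37 × 0.09549 = 51.409 mL.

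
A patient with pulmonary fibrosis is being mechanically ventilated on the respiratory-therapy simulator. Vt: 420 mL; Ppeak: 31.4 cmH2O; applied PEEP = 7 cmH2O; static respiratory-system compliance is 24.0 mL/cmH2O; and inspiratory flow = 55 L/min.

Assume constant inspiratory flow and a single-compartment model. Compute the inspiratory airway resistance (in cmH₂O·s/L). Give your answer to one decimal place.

7.5

Flow: 55 L/min ÷ 60 = 0.9167 L/s.
Equation of motion (constant flow): PIP = Vt/C + R·V̇ + PEEP.
R·V̇ = PIP − Vt/C − PEEP = 31.4 − 420/24.0 − 7 = 31.4 − 17.5 − 7 = 6.9 cmH2O.
R = 6.9 / 0.9167 = 7.527 cmH2O·s/L.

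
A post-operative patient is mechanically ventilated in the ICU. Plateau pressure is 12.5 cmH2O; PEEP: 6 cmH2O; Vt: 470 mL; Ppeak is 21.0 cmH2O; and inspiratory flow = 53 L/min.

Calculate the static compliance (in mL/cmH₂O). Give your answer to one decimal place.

Cstat = Vt / (Pplat − PEEP) = 470 / (12.5 − 6) = 470 / 6.5 = 72.308 mL/cmH2O.

72.3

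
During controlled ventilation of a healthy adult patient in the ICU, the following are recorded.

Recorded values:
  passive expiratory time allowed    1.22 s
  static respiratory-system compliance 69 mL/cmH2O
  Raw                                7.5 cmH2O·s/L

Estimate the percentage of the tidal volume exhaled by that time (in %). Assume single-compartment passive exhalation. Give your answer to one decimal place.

90.5

τ = R × C = 7.5 × 69 mL/cmH2O = 7.5 × 0.069 L/cmH2O = 0.5175 s.
Passive exhalation: V(t)/V₀ = e^(−t/τ) = e^(−1.22/0.5175) = 0.09466.
Fraction exhaled = 1 − 0.09466 = 0.9053 → 90.53%.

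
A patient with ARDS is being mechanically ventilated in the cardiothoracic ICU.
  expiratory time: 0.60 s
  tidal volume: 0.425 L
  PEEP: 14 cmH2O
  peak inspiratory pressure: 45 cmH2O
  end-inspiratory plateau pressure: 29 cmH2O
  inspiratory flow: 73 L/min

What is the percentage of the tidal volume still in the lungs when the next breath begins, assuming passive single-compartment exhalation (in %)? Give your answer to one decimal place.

20.0

Flow: 73 L/min ÷ 60 = 1.2167 L/s.
R = (PIP − Pplat)/V̇ = (45 − 29) / 1.2167 = 16.0/1.2167 = 13.15 cmH2O·s/L.
C = Vt/(Pplat − PEEP) = 425.0 / (29 − 14) = 425.0/15.0 = 28.333 mL/cmH2O.
τ = R × C = 13.15 × 0.02833 L/cmH2O = 0.3725 s.
Fraction remaining at end-expiration = e^(−Te/τ) = e^(−0.60/0.3725) = 0.1997 → 19.97%.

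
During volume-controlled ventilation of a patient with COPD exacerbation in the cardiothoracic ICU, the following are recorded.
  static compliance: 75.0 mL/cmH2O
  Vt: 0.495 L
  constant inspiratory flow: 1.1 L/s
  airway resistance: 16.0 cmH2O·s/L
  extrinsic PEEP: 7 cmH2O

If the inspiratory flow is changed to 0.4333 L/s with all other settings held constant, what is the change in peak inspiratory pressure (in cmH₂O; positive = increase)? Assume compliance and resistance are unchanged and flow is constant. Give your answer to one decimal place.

-10.7

PIP = Vt/C + R·V̇ + PEEP (constant-flow equation of motion).
Only the resistive term changes: ΔPIP = R × ΔV̇ = 16.0 × (0.4333 − 1.1) = 16.0 × -0.6667 = -10.667 cmH2O.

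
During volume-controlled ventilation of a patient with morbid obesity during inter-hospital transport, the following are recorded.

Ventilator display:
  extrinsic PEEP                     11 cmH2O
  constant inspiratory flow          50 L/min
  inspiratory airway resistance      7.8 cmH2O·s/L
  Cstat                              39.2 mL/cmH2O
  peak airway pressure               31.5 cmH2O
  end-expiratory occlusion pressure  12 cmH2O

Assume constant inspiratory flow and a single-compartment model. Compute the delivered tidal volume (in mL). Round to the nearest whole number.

Flow: 50 L/min ÷ 60 = 0.8333 L/s.
Total PEEP = 12 cmH2O (set 11 + intrinsic 1); this is the baseline alveolar pressure.
Equation of motion (constant flow): PIP = Vt/C + R·V̇ + PEEP.
Vt/C = PIP − R·V̇ − PEEP = 31.5 − 6.5 − 12 = 13.0 cmH2O.
Vt = C × 13.0 = 39.2 × 13.0 = 509.6 mL.

510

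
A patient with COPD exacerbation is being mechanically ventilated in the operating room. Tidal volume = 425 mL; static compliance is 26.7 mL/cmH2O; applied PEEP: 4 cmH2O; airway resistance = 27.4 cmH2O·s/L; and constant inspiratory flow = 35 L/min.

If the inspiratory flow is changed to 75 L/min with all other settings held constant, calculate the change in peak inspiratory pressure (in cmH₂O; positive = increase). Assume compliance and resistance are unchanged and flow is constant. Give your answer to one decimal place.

18.3

Flow: 35 L/min ÷ 60 = 0.5833 L/s.
New flow: 75 L/min ÷ 60 = 1.25 L/s.
PIP = Vt/C + R·V̇ + PEEP (constant-flow equation of motion).
Only the resistive term changes: ΔPIP = R × ΔV̇ = 27.4 × (1.25 − 0.5833) = 27.4 × 0.6667 = 18.268 cmH2O.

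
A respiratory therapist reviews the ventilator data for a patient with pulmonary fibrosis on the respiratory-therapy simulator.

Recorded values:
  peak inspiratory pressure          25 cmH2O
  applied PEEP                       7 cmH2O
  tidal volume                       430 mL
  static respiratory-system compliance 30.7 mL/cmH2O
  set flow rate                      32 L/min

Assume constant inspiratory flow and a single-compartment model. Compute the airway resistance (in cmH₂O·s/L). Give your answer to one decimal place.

7.5

Flow: 32 L/min ÷ 60 = 0.5333 L/s.
Equation of motion (constant flow): PIP = Vt/C + R·V̇ + PEEP.
R·V̇ = PIP − Vt/C − PEEP = 25 − 430/30.7 − 7 = 25 − 14.007 − 7 = 3.993 cmH2O.
R = 3.993 / 0.5333 = 7.487 cmH2O·s/L.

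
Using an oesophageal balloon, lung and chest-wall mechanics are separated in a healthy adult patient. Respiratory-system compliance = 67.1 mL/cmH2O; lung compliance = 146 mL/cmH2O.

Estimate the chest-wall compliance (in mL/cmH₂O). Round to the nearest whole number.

124

1/Ccw = 1/Crs − 1/CL.
1/Ccw = 1/67.1 − 1/146 = 0.008054.
Ccw = 124.16 mL/cmH2O.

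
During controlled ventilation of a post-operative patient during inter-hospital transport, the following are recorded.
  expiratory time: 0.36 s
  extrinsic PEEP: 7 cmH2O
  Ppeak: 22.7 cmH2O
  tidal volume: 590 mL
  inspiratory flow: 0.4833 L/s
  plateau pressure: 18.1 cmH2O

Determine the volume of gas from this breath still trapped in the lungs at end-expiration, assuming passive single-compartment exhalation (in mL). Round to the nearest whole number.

R = (PIP − Pplat)/V̇ = (22.7 − 18.1) / 0.4833 = 4.6/0.4833 = 9.518 cmH2O·s/L.
C = Vt/(Pplat − PEEP) = 590.0 / (18.1 − 7) = 590.0/11.1 = 53.153 mL/cmH2O.
τ = R × C = 9.518 × 0.05315 L/cmH2O = 0.5059 s.
Fraction remaining = e^(−Te/τ) = e^(−0.36/0.5059) = 0.4909.
Trapped volume = 590.0 × 0.4909 = 289.63 mL.

290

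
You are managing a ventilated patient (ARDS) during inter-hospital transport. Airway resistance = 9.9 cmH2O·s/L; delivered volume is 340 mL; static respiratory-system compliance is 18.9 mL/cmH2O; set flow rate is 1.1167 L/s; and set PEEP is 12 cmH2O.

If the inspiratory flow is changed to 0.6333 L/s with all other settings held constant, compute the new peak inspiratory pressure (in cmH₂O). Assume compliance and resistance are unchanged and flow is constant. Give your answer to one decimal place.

36.3

PIP = Vt/C + R·V̇ + PEEP (constant-flow equation of motion).
Only the resistive term changes: ΔPIP = R × ΔV̇ = 9.9 × (0.6333 − 1.1167) = 9.9 × -0.4834 = -4.786 cmH2O.
Original PIP = 340/18.9 + 9.9×1.1167 + 12 = 41.045 cmH2O; new PIP = 41.045 + (-4.786) = 36.259 cmH2O.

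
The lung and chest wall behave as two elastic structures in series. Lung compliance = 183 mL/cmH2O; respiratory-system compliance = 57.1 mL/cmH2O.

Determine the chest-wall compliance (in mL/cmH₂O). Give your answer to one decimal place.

1/Ccw = 1/Crs − 1/CL.
1/Ccw = 1/57.1 − 1/183 = 0.01205.
Ccw = 82.988 mL/cmH2O.

83.0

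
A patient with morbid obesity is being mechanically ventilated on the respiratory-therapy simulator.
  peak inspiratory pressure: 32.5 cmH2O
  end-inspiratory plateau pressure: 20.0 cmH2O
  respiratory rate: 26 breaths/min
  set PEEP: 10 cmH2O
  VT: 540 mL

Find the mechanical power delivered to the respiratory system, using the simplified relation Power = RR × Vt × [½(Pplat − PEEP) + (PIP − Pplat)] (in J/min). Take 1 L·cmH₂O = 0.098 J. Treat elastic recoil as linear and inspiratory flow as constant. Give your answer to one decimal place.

24.1

Per-breath work = Vt × [½(Pplat−PEEP) + (PIP−Pplat)] = 0.540 × [0.5×10.0 + 12.5] = 0.540 × 17.5 = 9.45 L·cmH2O.
Power = 26 × 9.45 = 245.7 L·cmH2O/min.
× 0.098 J/(L·cmH2O) → 24.079 J/min.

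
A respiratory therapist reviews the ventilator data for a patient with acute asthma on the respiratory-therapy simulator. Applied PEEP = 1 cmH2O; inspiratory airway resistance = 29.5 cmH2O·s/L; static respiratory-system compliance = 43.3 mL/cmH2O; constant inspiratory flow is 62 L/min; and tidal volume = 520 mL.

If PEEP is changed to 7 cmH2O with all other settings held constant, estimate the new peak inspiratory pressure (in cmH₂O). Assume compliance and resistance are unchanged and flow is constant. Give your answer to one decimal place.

49.5

Flow: 62 L/min ÷ 60 = 1.0333 L/s.
PIP = Vt/C + R·V̇ + PEEP (constant-flow equation of motion).
Only the baseline term changes: ΔPIP = ΔPEEP = 7 − 1 = 6.0 cmH2O.
Original PIP = 520/43.3 + 29.5×1.0333 + 1 = 43.492 cmH2O; new PIP = 43.492 + (6.0) = 49.492 cmH2O.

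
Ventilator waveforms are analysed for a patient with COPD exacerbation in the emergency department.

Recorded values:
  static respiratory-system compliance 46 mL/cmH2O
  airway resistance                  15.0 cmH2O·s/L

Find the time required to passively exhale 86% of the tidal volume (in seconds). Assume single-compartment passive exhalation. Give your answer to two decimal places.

τ = R × C = 15.0 × 46 mL/cmH2O = 15.0 × 0.046 L/cmH2O = 0.69 s.
Exhaled fraction f = 1 − e^(−t/τ) → t = −τ·ln(1 − f) = −0.69·ln(0.14) = 1.357 s.

1.36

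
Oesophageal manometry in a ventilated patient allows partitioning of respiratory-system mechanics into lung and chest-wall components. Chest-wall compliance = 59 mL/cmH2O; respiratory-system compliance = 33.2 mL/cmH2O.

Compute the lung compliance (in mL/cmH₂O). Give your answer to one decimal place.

1/CL = 1/Crs − 1/Ccw.
1/CL = 1/33.2 − 1/59 = 0.01317.
CL = 75.93 mL/cmH2O.

75.9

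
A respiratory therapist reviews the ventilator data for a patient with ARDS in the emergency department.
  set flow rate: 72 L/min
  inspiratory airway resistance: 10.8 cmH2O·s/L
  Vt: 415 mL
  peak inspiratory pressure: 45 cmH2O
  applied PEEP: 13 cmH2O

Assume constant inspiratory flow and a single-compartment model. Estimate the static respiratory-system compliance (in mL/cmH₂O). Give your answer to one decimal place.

21.8

Flow: 72 L/min ÷ 60 = 1.2 L/s.
Equation of motion (constant flow): PIP = Vt/C + R·V̇ + PEEP.
Vt/C = PIP − R·V̇ − PEEP = 45 − 10.8×1.2 − 13 = 45 − 12.96 − 13 = 19.04 cmH2O.
C = Vt / 19.04 = 415 / 19.04 = 21.796 mL/cmH2O.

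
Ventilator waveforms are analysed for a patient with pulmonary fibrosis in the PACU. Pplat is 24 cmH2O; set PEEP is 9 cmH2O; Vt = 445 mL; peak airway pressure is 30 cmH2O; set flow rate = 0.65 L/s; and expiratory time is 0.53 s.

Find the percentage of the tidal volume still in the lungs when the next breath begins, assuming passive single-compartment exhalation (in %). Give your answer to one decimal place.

R = (PIP − Pplat)/V̇ = (30 − 24) / 0.65 = 6.0/0.65 = 9.231 cmH2O·s/L.
C = Vt/(Pplat − PEEP) = 445.0 / (24 − 9) = 445.0/15.0 = 29.667 mL/cmH2O.
τ = R × C = 9.231 × 0.02967 L/cmH2O = 0.2739 s.
Fraction remaining at end-expiration = e^(−Te/τ) = e^(−0.53/0.2739) = 0.1444 → 14.44%.

14.4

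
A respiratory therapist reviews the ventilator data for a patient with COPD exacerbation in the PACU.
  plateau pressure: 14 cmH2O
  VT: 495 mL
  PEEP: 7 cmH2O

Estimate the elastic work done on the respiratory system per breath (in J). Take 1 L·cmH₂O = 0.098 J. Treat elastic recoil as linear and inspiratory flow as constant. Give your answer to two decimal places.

0.17

Elastic work ≈ ½ × (Pplat − PEEP) × Vt = 0.5 × (14 − 7) × 0.495 L = 0.5 × 7.0 × 0.495 = 1.733 L·cmH2O.
× 0.098 J/(L·cmH2O) → 0.1698 J.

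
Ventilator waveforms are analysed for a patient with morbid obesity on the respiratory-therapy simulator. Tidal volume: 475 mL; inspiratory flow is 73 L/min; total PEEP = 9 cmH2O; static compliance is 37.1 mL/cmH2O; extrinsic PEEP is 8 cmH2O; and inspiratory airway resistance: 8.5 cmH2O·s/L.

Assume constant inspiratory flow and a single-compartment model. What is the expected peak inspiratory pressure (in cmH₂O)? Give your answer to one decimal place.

32.1

Flow: 73 L/min ÷ 60 = 1.2167 L/s.
Total PEEP = 9 cmH2O (set 8 + intrinsic 1); this is the baseline alveolar pressure.
Equation of motion (constant flow): PIP = Vt/C + R·V̇ + PEEP.
PIP = 475/37.1 + 8.5×1.2167 + 9 = 12.803 + 10.342 + 9 = 32.145 cmH2O.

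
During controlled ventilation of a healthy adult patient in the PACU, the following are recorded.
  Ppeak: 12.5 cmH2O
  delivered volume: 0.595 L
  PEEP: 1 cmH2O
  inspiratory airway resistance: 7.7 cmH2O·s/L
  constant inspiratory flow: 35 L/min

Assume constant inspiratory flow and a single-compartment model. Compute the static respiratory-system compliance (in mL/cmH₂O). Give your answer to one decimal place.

Flow: 35 L/min ÷ 60 = 0.5833 L/s.
Equation of motion (constant flow): PIP = Vt/C + R·V̇ + PEEP.
Vt/C = PIP − R·V̇ − PEEP = 12.5 − 7.7×0.5833 − 1 = 12.5 − 4.491 − 1 = 7.009 cmH2O.
C = Vt / 7.009 = 595 / 7.009 = 84.891 mL/cmH2O.

84.9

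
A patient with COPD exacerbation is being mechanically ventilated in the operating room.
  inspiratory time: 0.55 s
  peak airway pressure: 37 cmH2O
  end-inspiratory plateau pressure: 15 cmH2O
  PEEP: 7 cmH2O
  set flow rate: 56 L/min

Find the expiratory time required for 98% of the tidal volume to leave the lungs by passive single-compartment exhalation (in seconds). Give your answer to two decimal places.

Flow: 56 L/min ÷ 60 = 0.9333 L/s.
Vt = flow × Ti = 0.9333 L/s × 0.55 s × 1000 mL/L = 513.32 mL.
R = (PIP − Pplat)/V̇ = (37 − 15) / 0.9333 = 22.0/0.9333 = 23.572 cmH2O·s/L.
C = Vt/(Pplat − PEEP) = 513.32 / (15 − 7) = 513.32/8.0 = 64.165 mL/cmH2O.
τ = R × C = 23.572 × 0.06417 L/cmH2O = 1.513 s.
t = −τ·ln(1 − 0.98) = −1.513·ln(0.02) = 5.919 s.

5.92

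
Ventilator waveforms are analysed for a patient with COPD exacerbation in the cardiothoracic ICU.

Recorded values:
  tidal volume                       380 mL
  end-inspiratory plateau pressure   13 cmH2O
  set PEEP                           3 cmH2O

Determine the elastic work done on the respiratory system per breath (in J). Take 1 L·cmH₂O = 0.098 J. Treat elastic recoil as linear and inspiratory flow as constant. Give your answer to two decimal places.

Elastic work ≈ ½ × (Pplat − PEEP) × Vt = 0.5 × (13 − 3) × 0.380 L = 0.5 × 10.0 × 0.380 = 1.9 L·cmH2O.
× 0.098 J/(L·cmH2O) → 0.1862 J.

0.19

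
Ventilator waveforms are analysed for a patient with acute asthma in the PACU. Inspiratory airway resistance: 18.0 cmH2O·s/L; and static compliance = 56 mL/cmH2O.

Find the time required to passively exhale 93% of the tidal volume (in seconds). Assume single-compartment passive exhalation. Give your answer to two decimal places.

2.68

τ = R × C = 18.0 × 56 mL/cmH2O = 18.0 × 0.056 L/cmH2O = 1.008 s.
Exhaled fraction f = 1 − e^(−t/τ) → t = −τ·ln(1 − f) = −1.008·ln(0.07) = 2.681 s.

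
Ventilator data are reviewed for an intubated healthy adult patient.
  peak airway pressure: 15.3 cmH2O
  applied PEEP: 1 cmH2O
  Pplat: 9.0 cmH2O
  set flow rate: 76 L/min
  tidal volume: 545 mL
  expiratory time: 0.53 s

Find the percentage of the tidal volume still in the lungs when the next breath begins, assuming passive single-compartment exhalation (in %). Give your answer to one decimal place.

20.9

Flow: 76 L/min ÷ 60 = 1.2667 L/s.
R = (PIP − Pplat)/V̇ = (15.3 − 9.0) / 1.2667 = 6.3/1.2667 = 4.974 cmH2O·s/L.
C = Vt/(Pplat − PEEP) = 545.0 / (9.0 − 1) = 545.0/8.0 = 68.125 mL/cmH2O.
τ = R × C = 4.974 × 0.06813 L/cmH2O = 0.3389 s.
Fraction remaining at end-expiration = e^(−Te/τ) = e^(−0.53/0.3389) = 0.2093 → 20.93%.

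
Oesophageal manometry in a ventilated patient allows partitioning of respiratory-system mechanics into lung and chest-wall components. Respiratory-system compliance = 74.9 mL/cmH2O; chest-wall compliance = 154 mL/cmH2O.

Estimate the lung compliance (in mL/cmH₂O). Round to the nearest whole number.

1/CL = 1/Crs − 1/Ccw.
1/CL = 1/74.9 − 1/154 = 0.006858.
CL = 145.82 mL/cmH2O.

146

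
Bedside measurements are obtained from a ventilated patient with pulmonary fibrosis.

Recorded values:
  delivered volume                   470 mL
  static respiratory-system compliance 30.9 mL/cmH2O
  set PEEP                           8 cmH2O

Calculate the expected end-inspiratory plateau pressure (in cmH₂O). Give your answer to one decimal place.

Pplat = PEEP + Vt / Cstat = 8 + 470 / 30.9 = 8 + 15.21 = 23.21 cmH2O.

23.2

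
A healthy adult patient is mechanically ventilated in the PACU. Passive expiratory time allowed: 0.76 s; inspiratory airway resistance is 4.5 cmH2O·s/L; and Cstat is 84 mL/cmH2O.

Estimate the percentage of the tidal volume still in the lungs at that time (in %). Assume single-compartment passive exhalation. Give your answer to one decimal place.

13.4

τ = R × C = 4.5 × 84 mL/cmH2O = 4.5 × 0.084 L/cmH2O = 0.378 s.
Passive exhalation: V(t)/V₀ = e^(−t/τ) = e^(−0.76/0.378) = 0.1339.
Fraction remaining = 0.1339 → 13.39%.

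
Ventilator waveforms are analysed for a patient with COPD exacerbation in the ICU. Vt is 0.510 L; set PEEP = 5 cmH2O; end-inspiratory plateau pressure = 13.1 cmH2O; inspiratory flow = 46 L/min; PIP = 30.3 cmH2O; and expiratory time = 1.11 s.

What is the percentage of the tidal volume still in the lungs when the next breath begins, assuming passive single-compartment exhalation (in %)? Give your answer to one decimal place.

Flow: 46 L/min ÷ 60 = 0.7667 L/s.
R = (PIP − Pplat)/V̇ = (30.3 − 13.1) / 0.7667 = 17.2/0.7667 = 22.434 cmH2O·s/L.
C = Vt/(Pplat − PEEP) = 510.0 / (13.1 − 5) = 510.0/8.1 = 62.963 mL/cmH2O.
τ = R × C = 22.434 × 0.06296 L/cmH2O = 1.412 s.
Fraction remaining at end-expiration = e^(−Te/τ) = e^(−1.11/1.412) = 0.4556 → 45.56%.

45.6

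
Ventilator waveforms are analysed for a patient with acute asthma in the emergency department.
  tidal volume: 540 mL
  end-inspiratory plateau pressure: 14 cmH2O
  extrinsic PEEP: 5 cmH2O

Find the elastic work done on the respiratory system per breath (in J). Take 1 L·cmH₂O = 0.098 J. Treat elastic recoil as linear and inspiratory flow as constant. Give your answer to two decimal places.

0.24

Elastic work ≈ ½ × (Pplat − PEEP) × Vt = 0.5 × (14 − 5) × 0.540 L = 0.5 × 9.0 × 0.540 = 2.43 L·cmH2O.
× 0.098 J/(L·cmH2O) → 0.2381 J.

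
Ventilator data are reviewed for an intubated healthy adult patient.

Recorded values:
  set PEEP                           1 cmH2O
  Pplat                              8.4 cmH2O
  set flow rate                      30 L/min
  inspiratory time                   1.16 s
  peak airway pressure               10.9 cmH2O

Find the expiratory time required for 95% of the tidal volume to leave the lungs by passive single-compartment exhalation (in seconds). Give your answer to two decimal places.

1.17

Flow: 30 L/min ÷ 60 = 0.5 L/s.
Vt = flow × Ti = 0.5 L/s × 1.16 s × 1000 mL/L = 580.0 mL.
R = (PIP − Pplat)/V̇ = (10.9 − 8.4) / 0.5 = 2.5/0.5 = 5.0 cmH2O·s/L.
C = Vt/(Pplat − PEEP) = 580.0 / (8.4 − 1) = 580.0/7.4 = 78.378 mL/cmH2O.
τ = R × C = 5.0 × 0.07838 L/cmH2O = 0.3919 s.
t = −τ·ln(1 − 0.95) = −0.3919·ln(0.05) = 1.174 s.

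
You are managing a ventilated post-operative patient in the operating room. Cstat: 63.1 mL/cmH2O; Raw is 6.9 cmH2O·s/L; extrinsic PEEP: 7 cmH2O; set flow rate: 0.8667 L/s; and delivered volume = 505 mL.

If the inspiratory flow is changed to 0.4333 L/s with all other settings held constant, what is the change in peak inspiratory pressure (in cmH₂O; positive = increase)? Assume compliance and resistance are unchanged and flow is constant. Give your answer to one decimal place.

PIP = Vt/C + R·V̇ + PEEP (constant-flow equation of motion).
Only the resistive term changes: ΔPIP = R × ΔV̇ = 6.9 × (0.4333 − 0.8667) = 6.9 × -0.4334 = -2.99 cmH2O.

-3.0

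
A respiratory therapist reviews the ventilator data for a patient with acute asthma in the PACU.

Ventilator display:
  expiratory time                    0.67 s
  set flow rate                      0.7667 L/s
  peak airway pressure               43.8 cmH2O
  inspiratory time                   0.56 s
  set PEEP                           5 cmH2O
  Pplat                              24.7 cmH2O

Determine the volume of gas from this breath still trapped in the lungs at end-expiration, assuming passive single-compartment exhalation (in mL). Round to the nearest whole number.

125

Vt = flow × Ti = 0.7667 L/s × 0.56 s × 1000 mL/L = 429.35 mL.
R = (PIP − Pplat)/V̇ = (43.8 − 24.7) / 0.7667 = 19.1/0.7667 = 24.912 cmH2O·s/L.
C = Vt/(Pplat − PEEP) = 429.35 / (24.7 − 5) = 429.35/19.7 = 21.794 mL/cmH2O.
τ = R × C = 24.912 × 0.02179 L/cmH2O = 0.5428 s.
Fraction remaining = e^(−Te/τ) = e^(−0.67/0.5428) = 0.291.
Trapped volume = 429.35 × 0.291 = 124.94 mL.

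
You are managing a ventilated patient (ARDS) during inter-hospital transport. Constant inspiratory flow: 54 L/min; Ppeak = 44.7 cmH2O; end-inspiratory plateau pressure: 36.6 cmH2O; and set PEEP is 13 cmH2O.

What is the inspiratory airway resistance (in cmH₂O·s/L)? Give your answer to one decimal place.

9.0

Flow: 54 L/min ÷ 60 = 0.9 L/s.
Raw = (PIP − Pplat) / flow = (44.7 − 36.6) / 0.9 = 8.1 / 0.9 = 9.0 cmH2O·s/L.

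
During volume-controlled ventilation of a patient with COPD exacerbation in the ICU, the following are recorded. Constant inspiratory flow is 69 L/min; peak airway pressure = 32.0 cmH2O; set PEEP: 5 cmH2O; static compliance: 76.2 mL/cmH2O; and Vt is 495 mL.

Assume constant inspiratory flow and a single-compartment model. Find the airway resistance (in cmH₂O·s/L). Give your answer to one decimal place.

Flow: 69 L/min ÷ 60 = 1.15 L/s.
Equation of motion (constant flow): PIP = Vt/C + R·V̇ + PEEP.
R·V̇ = PIP − Vt/C − PEEP = 32.0 − 495/76.2 − 5 = 32.0 − 6.496 − 5 = 20.504 cmH2O.
R = 20.504 / 1.15 = 17.83 cmH2O·s/L.

17.8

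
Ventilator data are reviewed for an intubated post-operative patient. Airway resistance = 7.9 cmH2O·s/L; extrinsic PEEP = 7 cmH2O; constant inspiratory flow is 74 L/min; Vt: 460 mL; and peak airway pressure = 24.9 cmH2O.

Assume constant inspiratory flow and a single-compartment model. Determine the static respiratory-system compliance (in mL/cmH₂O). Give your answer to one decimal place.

Flow: 74 L/min ÷ 60 = 1.2333 L/s.
Equation of motion (constant flow): PIP = Vt/C + R·V̇ + PEEP.
Vt/C = PIP − R·V̇ − PEEP = 24.9 − 7.9×1.2333 − 7 = 24.9 − 9.743 − 7 = 8.157 cmH2O.
C = Vt / 8.157 = 460 / 8.157 = 56.393 mL/cmH2O.

56.4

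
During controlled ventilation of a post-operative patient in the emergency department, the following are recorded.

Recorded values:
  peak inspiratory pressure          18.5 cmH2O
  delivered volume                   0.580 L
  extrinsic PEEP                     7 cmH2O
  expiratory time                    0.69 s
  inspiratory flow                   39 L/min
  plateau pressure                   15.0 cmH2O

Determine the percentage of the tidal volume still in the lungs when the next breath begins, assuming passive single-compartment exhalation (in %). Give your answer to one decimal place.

Flow: 39 L/min ÷ 60 = 0.65 L/s.
R = (PIP − Pplat)/V̇ = (18.5 − 15.0) / 0.65 = 3.5/0.65 = 5.385 cmH2O·s/L.
C = Vt/(Pplat − PEEP) = 580.0 / (15.0 − 7) = 580.0/8.0 = 72.5 mL/cmH2O.
τ = R × C = 5.385 × 0.0725 L/cmH2O = 0.3904 s.
Fraction remaining at end-expiration = e^(−Te/τ) = e^(−0.69/0.3904) = 0.1708 → 17.08%.

17.1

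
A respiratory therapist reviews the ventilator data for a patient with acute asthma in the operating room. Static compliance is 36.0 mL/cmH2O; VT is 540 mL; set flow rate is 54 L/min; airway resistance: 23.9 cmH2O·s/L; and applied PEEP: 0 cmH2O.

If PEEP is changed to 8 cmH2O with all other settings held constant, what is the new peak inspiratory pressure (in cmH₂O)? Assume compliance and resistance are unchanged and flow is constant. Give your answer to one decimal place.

Flow: 54 L/min ÷ 60 = 0.9 L/s.
PIP = Vt/C + R·V̇ + PEEP (constant-flow equation of motion).
Only the baseline term changes: ΔPIP = ΔPEEP = 8 − 0 = 8.0 cmH2O.
Original PIP = 540/36.0 + 23.9×0.9 + 0 = 36.51 cmH2O; new PIP = 36.51 + (8.0) = 44.51 cmH2O.

44.5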